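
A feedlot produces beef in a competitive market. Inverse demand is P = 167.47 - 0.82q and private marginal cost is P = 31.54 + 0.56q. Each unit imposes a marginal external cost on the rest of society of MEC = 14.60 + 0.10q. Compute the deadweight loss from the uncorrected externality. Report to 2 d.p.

DWL = 201.96

Market equilibrium (private): 31.54 + 0.56q = 167.47 - 0.82q → q_m = 98.5000.
Social marginal cost = private MC + MEC = 46.14 + 0.66q.
Set SMC = demand: 46.14 + 0.66q = 167.47 - 0.82q → q* = 81.9797.
The welfare-loss triangle has base |q_m − q*| and height MEC(q_m) (the vertical gap between SMC and demand is zero at q* and MEC at q_m).
DWL = ½ × 16.5203 × 24.4500 = 201.9607.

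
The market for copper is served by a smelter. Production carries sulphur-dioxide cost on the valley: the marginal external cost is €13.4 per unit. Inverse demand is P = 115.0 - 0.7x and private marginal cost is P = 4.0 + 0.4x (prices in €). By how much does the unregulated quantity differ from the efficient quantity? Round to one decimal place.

Market equilibrium (private): 4.0 + 0.4x = 115.0 - 0.7x → x_m = 100.9091.
Social marginal cost = private MC + MEC = 17.4 + 0.4x.
Set SMC = demand: 17.4 + 0.4x = 115.0 - 0.7x → x* = 88.7273.
Gap = |100.9091 − 88.7273| = 12.1818.

12.2 units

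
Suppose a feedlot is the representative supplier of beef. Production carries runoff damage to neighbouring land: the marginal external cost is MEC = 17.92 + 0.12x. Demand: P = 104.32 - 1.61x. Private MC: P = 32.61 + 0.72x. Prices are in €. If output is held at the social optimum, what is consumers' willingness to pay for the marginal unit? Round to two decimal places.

P = €68.97

Social marginal cost = private MC + MEC = 50.53 + 0.84x.
Set SMC = demand: 50.53 + 0.84x = 104.32 - 1.61x → x* = 21.9551.
Consumer price on the demand curve at x*: 104.32 − 1.61×21.9551 = 68.9723.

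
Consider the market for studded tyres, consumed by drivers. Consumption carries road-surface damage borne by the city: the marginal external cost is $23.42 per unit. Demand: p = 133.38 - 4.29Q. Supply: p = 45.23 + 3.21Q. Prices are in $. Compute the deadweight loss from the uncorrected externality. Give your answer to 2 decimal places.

DWL = $36.57

Market equilibrium (private): 45.23 + 3.21Q = 133.38 - 4.29Q → Q_m = 11.7533.
Social marginal benefit = demand − MEC = 109.96 - 4.29Q.
Set SMB = MC: 109.96 - 4.29Q = 45.23 + 3.21Q → Q* = 8.6307.
Height of the DWL triangle at Q_m is MC(Q_m) − SMB(Q_m) = MEC(Q_m) = 23.4200.
DWL = ½ × 3.1226 × 23.4200 = 36.5656.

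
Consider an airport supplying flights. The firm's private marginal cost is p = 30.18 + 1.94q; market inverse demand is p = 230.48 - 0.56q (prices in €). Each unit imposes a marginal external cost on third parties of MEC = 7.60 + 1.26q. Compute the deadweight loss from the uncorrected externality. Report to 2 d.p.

Market equilibrium (private): 30.18 + 1.94q = 230.48 - 0.56q → q_m = 80.1200.
Social marginal cost = private MC + MEC = 37.78 + 3.20q.
Set SMC = demand: 37.78 + 3.20q = 230.48 - 0.56q → q* = 51.2500.
The welfare-loss triangle has base |q_m − q*| and height MEC(q_m) (the vertical gap between SMC and demand is zero at q* and MEC at q_m).
DWL = ½ × 28.8700 × 108.5512 = 1566.9366.

DWL = €1566.94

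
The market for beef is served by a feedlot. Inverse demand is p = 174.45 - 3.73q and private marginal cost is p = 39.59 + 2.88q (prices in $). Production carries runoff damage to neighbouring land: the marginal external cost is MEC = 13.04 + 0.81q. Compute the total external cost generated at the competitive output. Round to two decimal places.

Market equilibrium (private): 39.59 + 2.88q = 174.45 - 3.73q → q_m = 20.4024.
Total external cost = ∫₀^{q_m} (13.04 + 0.81q) dq = 13.04×20.4024 + ½×0.81×20.4024² = 434.6318.

$434.63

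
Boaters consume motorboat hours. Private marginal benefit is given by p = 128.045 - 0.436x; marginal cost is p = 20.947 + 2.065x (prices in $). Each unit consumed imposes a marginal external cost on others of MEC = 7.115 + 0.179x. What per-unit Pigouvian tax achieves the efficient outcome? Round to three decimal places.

tax = $13.793 per unit

Social marginal benefit = demand − MEC = 120.930 - 0.615x.
Set SMB = MC: 120.930 - 0.615x = 20.947 + 2.065x → x* = 37.3071.
The Pigouvian tax equals MEC at x*: 7.115 + 0.179×37.3071 = 13.7930.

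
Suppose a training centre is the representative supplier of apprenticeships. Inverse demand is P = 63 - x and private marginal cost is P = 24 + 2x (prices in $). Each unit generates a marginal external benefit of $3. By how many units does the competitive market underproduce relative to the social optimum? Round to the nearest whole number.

1 units

Market equilibrium (private): 24 + 2x = 63 - x → x_m = 13.0000.
Social marginal cost = private MC − MEB = 21 + 2x.
Set SMC = demand: 21 + 2x = 63 - x → x* = 14.0000.
Gap = |13.0000 − 14.0000| = 1.0000.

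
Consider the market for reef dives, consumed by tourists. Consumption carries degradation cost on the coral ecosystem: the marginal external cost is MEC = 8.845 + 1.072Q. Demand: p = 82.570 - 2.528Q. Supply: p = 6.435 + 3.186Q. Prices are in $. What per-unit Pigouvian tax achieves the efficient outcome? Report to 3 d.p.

tax = $19.475 per unit

Social marginal benefit = demand − MEC = 73.725 - 3.600Q.
Set SMB = MC: 73.725 - 3.600Q = 6.435 + 3.186Q → Q* = 9.9160.
The Pigouvian tax equals MEC at Q*: 8.845 + 1.072×9.9160 = 19.4750.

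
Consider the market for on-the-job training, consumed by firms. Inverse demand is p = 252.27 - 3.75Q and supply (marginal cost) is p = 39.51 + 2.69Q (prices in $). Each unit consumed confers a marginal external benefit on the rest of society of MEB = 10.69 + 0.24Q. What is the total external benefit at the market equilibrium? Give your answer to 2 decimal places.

$484.14

Market equilibrium (private): 39.51 + 2.69Q = 252.27 - 3.75Q → Q_m = 33.0373.
Total external benefit = ∫₀^{Q_m} (10.69 + 0.24Q) dQ = 10.69×33.0373 + ½×0.24×33.0373² = 484.1443.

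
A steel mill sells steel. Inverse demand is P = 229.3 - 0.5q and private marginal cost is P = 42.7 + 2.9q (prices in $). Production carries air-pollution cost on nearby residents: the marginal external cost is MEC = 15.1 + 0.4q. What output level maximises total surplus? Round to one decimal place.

q* = 45.1

Social marginal cost = private MC + MEC = 57.8 + 3.3q.
Set SMC = demand: 57.8 + 3.3q = 229.3 - 0.5q → q* = 45.1316.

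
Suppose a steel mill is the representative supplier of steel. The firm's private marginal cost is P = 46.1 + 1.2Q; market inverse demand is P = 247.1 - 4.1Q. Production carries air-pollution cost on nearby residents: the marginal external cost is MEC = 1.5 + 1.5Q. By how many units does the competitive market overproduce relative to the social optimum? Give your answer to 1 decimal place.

Market equilibrium (private): 46.1 + 1.2Q = 247.1 - 4.1Q → Q_m = 37.9245.
Social marginal cost = private MC + MEC = 47.6 + 2.7Q.
Set SMC = demand: 47.6 + 2.7Q = 247.1 - 4.1Q → Q* = 29.3382.
Gap = |37.9245 − 29.3382| = 8.5863.

8.6 units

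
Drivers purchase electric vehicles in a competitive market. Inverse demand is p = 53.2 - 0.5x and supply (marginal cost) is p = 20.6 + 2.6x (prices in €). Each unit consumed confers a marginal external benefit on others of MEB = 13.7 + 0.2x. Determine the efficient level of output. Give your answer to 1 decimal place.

x* = 16.0

Social marginal benefit = demand + MEB = 66.9 - 0.3x.
Set SMB = MC: 66.9 - 0.3x = 20.6 + 2.6x → x* = 15.9655.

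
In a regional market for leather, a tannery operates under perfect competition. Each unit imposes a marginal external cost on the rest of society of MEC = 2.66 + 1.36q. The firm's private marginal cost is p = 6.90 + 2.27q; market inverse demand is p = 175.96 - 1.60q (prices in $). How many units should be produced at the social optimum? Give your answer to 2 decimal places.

Social marginal cost = private MC + MEC = 9.56 + 3.63q.
Set SMC = demand: 9.56 + 3.63q = 175.96 - 1.60q → q* = 31.8164.

q* = 31.82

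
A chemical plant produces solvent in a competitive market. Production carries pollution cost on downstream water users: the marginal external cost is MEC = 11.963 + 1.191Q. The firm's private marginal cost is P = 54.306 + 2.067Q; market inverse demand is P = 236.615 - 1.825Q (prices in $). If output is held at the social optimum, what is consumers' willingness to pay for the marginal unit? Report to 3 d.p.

Social marginal cost = private MC + MEC = 66.269 + 3.258Q.
Set SMC = demand: 66.269 + 3.258Q = 236.615 - 1.825Q → Q* = 33.5129.
Consumer price on the demand curve at Q*: 236.615 − 1.825×33.5129 = 175.4540.

P = $175.454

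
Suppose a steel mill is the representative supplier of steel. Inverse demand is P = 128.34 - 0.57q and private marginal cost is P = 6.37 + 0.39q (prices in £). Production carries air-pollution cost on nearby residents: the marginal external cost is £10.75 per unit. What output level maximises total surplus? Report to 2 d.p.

Social marginal cost = private MC + MEC = 17.12 + 0.39q.
Set SMC = demand: 17.12 + 0.39q = 128.34 - 0.57q → q* = 115.8542.

q* = 115.85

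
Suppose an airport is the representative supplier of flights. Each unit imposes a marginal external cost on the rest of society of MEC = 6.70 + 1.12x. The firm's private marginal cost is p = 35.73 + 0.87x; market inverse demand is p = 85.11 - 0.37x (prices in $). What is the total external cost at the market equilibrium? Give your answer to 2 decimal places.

Market equilibrium (private): 35.73 + 0.87x = 85.11 - 0.37x → x_m = 39.8226.
Total external cost = ∫₀^{x_m} (6.70 + 1.12x) dx = 6.70×39.8226 + ½×1.12×39.8226² = 1154.8815.

$1154.88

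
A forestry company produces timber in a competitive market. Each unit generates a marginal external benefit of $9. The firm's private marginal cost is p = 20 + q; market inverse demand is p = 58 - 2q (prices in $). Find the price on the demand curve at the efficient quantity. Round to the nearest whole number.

Social marginal cost = private MC − MEB = 11 + q.
Set SMC = demand: 11 + q = 58 - 2q → q* = 15.6667.
Consumer price on the demand curve at q*: 58 − 2×15.6667 = 26.6666.

P = $27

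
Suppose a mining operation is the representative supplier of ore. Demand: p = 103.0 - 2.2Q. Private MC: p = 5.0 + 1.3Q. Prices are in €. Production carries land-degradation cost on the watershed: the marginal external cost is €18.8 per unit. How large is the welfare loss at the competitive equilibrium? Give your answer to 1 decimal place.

Market equilibrium (private): 5.0 + 1.3Q = 103.0 - 2.2Q → Q_m = 28.0000.
Social marginal cost = private MC + MEC = 23.8 + 1.3Q.
Set SMC = demand: 23.8 + 1.3Q = 103.0 - 2.2Q → Q* = 22.6286.
The loss is the area between SMC and demand from Q* to Q_m; with linear curves that's a triangle of height MEC(Q_m).
DWL = ½ × 5.3714 × 18.8000 = 50.4912.

DWL = €50.5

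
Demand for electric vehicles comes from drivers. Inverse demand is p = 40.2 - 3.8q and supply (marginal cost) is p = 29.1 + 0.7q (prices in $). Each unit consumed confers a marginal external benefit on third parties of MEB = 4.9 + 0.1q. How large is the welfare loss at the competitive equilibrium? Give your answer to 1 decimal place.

Market equilibrium (private): 29.1 + 0.7q = 40.2 - 3.8q → q_m = 2.4667.
Social marginal benefit = demand + MEB = 45.1 - 3.7q.
Set SMB = MC: 45.1 - 3.7q = 29.1 + 0.7q → q* = 3.6364.
The welfare-loss triangle has base |q_m − q*| and height MEB(q_m) (the vertical gap between SMB and MC is zero at q* and MEB at q_m).
DWL = ½ × 1.1697 × 5.1467 = 3.0100.

DWL = $3.0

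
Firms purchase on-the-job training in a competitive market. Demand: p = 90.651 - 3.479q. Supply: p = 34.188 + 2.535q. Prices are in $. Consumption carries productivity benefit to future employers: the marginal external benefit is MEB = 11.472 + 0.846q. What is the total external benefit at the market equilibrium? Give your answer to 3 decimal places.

$144.992

Market equilibrium (private): 34.188 + 2.535q = 90.651 - 3.479q → q_m = 9.3886.
Total external benefit = ∫₀^{q_m} (11.472 + 0.846q) dq = 11.472×9.3886 + ½×0.846×9.3886² = 144.9917.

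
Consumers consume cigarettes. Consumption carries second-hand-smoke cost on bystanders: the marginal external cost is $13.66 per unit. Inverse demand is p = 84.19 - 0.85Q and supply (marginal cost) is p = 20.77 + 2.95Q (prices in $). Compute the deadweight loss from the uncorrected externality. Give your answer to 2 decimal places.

DWL = $24.55

Market equilibrium (private): 20.77 + 2.95Q = 84.19 - 0.85Q → Q_m = 16.6895.
Social marginal benefit = demand − MEC = 70.53 - 0.85Q.
Set SMB = MC: 70.53 - 0.85Q = 20.77 + 2.95Q → Q* = 13.0947.
Height of the DWL triangle at Q_m is MC(Q_m) − SMB(Q_m) = MEC(Q_m) = 13.6600.
DWL = ½ × 3.5948 × 13.6600 = 24.5525.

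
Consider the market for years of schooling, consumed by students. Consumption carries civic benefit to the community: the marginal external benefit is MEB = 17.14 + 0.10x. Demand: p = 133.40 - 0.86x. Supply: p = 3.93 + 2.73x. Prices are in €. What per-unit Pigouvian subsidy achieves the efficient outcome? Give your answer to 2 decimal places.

subsidy = €21.34 per unit

Social marginal benefit = demand + MEB = 150.54 - 0.76x.
Set SMB = MC: 150.54 - 0.76x = 3.93 + 2.73x → x* = 42.0086.
The Pigouvian subsidy equals MEB at x*: 17.14 + 0.10×42.0086 = 21.3409.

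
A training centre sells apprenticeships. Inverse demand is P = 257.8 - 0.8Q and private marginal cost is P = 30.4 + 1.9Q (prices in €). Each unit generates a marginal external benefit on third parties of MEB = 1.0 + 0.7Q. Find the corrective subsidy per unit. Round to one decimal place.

Social marginal cost = private MC − MEB = 29.4 + 1.2Q.
Set SMC = demand: 29.4 + 1.2Q = 257.8 - 0.8Q → Q* = 114.2000.
The Pigouvian subsidy equals MEB at Q*: 1.0 + 0.7×114.2000 = 80.9400.

subsidy = €80.9 per unit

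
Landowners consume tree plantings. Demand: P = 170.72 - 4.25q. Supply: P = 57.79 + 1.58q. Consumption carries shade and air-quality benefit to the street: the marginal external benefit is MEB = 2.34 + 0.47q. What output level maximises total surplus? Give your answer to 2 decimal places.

q* = 21.51

Social marginal benefit = demand + MEB = 173.06 - 3.78q.
Set SMB = MC: 173.06 - 3.78q = 57.79 + 1.58q → q* = 21.5056.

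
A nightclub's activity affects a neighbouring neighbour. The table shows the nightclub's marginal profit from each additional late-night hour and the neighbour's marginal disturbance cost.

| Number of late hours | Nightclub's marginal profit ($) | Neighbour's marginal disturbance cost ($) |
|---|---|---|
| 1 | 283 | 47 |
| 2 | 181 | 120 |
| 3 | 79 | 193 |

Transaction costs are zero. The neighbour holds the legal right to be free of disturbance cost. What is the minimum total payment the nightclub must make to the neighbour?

Efficient level: marginal profit ≥ marginal disturbance cost through level 2, so k* = 2.
With the neighbour holding the right, the nightclub must at least compensate total damage at k*: 47 + 120 = 167.

$167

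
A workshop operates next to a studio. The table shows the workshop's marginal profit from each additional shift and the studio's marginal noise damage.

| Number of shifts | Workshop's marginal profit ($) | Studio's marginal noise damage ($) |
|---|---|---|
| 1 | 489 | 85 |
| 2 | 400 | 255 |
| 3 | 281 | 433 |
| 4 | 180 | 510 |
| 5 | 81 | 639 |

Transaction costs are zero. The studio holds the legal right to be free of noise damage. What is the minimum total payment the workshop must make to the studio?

$340

Efficient level: marginal profit ≥ marginal noise damage through level 2, so k* = 2.
With the studio holding the right, the workshop must at least compensate total damage at k*: 85 + 255 = 340.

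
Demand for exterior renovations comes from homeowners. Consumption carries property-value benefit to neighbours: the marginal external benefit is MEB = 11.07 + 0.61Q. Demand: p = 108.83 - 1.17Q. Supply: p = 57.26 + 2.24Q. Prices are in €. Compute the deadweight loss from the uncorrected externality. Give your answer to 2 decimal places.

Market equilibrium (private): 57.26 + 2.24Q = 108.83 - 1.17Q → Q_m = 15.1232.
Social marginal benefit = demand + MEB = 119.90 - 0.56Q.
Set SMB = MC: 119.90 - 0.56Q = 57.26 + 2.24Q → Q* = 22.3714.
Between Q* and Q_m the wedge SMB − MC runs linearly from 0 to MEB(Q_m), so the loss is a triangle.
DWL = ½ × 7.2482 × 20.2951 = 73.5515.

DWL = €73.55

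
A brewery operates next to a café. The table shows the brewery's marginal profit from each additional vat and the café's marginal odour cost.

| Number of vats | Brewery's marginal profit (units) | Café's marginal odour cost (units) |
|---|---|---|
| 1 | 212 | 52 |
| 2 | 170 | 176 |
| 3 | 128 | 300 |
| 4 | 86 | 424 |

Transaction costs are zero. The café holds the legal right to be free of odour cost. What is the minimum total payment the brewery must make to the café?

52

Efficient level: marginal profit ≥ marginal odour cost through level 1, so k* = 1.
With the café holding the right, the brewery must at least compensate total damage at k*: 52 = 52.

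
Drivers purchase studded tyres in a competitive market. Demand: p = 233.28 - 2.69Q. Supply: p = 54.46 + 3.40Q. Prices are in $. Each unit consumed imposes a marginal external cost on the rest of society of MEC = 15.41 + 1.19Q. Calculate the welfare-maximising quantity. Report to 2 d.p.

Social marginal benefit = demand − MEC = 217.87 - 3.88Q.
Set SMB = MC: 217.87 - 3.88Q = 54.46 + 3.40Q → Q* = 22.4464.

Q* = 22.45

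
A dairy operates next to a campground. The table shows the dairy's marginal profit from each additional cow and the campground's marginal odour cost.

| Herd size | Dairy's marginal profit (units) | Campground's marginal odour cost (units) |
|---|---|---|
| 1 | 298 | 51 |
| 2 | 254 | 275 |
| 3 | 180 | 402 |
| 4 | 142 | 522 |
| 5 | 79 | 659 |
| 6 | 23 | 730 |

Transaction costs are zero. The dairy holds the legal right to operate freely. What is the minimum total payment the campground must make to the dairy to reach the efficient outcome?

678

Left alone the dairy would choose level 6 (marginal profit stays positive).
Efficient level: k* = 1 (marginal profit ≥ marginal odour cost through 1).
The campground must at least cover the dairy's forgone profit from cutting 6→1: 254 + 180 + 142 + 79 + 23 = 678.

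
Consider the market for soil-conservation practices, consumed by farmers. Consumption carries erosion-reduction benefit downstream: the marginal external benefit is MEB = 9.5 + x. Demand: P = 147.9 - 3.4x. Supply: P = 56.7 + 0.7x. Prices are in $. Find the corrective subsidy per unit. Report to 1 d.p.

subsidy = $42.0 per unit

Social marginal benefit = demand + MEB = 157.4 - 2.4x.
Set SMB = MC: 157.4 - 2.4x = 56.7 + 0.7x → x* = 32.4839.
The Pigouvian subsidy equals MEB at x*: 9.5 + 1.0×32.4839 = 41.9839.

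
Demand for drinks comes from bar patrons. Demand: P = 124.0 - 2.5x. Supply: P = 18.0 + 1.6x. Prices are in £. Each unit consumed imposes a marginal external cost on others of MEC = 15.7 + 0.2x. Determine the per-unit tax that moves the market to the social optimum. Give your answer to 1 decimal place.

tax = £19.9 per unit

Social marginal benefit = demand − MEC = 108.3 - 2.7x.
Set SMB = MC: 108.3 - 2.7x = 18.0 + 1.6x → x* = 21.0000.
The Pigouvian tax equals MEC at x*: 15.7 + 0.2×21.0000 = 19.9000.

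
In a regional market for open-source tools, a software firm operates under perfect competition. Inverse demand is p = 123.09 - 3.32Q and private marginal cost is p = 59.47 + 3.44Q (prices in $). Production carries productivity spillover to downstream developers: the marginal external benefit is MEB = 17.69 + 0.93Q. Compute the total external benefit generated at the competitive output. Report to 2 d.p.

Market equilibrium (private): 59.47 + 3.44Q = 123.09 - 3.32Q → Q_m = 9.4112.
Total external benefit = ∫₀^{Q_m} (17.69 + 0.93Q) dQ = 17.69×9.4112 + ½×0.93×9.4112² = 207.6695.

$207.67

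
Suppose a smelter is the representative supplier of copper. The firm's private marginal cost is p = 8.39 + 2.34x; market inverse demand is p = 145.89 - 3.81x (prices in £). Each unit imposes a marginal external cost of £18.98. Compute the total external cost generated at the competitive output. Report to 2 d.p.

Market equilibrium (private): 8.39 + 2.34x = 145.89 - 3.81x → x_m = 22.3577.
Total external cost = MEC × x_m = 18.98 × 22.3577 = 424.3491.

£424.35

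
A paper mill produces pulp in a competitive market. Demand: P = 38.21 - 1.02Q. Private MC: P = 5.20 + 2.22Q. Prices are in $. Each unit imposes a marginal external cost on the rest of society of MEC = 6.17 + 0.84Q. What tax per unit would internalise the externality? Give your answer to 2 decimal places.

Social marginal cost = private MC + MEC = 11.37 + 3.06Q.
Set SMC = demand: 11.37 + 3.06Q = 38.21 - 1.02Q → Q* = 6.5784.
The Pigouvian tax equals MEC at Q*: 6.17 + 0.84×6.5784 = 11.6959.

tax = $11.70 per unit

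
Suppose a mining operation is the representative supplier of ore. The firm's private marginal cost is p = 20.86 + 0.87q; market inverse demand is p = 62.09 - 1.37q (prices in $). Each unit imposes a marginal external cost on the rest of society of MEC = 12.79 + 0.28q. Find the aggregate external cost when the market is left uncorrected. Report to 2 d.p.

$282.85

Market equilibrium (private): 20.86 + 0.87q = 62.09 - 1.37q → q_m = 18.4063.
Total external cost = ∫₀^{q_m} (12.79 + 0.28q) dq = 12.79×18.4063 + ½×0.28×18.4063² = 282.8474.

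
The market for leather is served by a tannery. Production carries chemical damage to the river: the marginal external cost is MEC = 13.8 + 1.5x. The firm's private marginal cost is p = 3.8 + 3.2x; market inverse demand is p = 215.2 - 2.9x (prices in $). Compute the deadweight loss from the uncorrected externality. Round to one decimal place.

Market equilibrium (private): 3.8 + 3.2x = 215.2 - 2.9x → x_m = 34.6557.
Social marginal cost = private MC + MEC = 17.6 + 4.7x.
Set SMC = demand: 17.6 + 4.7x = 215.2 - 2.9x → x* = 26.0000.
The loss is the area between SMC and demand from x* to x_m; with linear curves that's a triangle of height MEC(x_m).
DWL = ½ × 8.6557 × 65.7836 = 284.7016.

DWL = $284.7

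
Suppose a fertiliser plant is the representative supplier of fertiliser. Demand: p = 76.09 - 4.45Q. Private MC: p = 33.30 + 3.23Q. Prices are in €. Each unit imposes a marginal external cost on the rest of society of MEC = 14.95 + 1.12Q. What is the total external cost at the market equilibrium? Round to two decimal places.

€100.68

Market equilibrium (private): 33.30 + 3.23Q = 76.09 - 4.45Q → Q_m = 5.5716.
Total external cost = ∫₀^{Q_m} (14.95 + 1.12Q) dQ = 14.95×5.5716 + ½×1.12×5.5716² = 100.6793.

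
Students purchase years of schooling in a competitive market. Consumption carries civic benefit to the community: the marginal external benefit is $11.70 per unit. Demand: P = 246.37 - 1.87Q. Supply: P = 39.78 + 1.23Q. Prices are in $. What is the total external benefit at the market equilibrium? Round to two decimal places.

$779.71

Market equilibrium (private): 39.78 + 1.23Q = 246.37 - 1.87Q → Q_m = 66.6419.
Total external benefit = MEB × Q_m = 11.70 × 66.6419 = 779.7102.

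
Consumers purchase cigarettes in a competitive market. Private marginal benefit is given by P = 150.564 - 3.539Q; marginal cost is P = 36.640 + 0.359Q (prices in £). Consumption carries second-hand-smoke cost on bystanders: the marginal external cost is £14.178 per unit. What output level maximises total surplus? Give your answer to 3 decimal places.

Q* = 25.589

Social marginal benefit = demand − MEC = 136.386 - 3.539Q.
Set SMB = MC: 136.386 - 3.539Q = 36.640 + 0.359Q → Q* = 25.5890.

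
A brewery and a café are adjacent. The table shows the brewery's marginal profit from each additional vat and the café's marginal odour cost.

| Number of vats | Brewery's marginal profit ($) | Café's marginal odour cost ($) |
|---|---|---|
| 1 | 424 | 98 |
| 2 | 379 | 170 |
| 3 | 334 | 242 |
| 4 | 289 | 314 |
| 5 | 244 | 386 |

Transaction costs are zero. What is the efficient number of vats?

Bargaining reaches the level where marginal profit last exceeds marginal odour cost.
That holds through level 3 (334 ≥ 242) but not at 4 (289 < 314).

3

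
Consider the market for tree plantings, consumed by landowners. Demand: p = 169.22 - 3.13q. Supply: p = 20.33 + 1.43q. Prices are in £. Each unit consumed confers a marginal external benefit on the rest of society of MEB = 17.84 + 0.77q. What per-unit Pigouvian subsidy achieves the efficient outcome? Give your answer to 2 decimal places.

Social marginal benefit = demand + MEB = 187.06 - 2.36q.
Set SMB = MC: 187.06 - 2.36q = 20.33 + 1.43q → q* = 43.9921.
The Pigouvian subsidy equals MEB at q*: 17.84 + 0.77×43.9921 = 51.7139.

subsidy = £51.71 per unit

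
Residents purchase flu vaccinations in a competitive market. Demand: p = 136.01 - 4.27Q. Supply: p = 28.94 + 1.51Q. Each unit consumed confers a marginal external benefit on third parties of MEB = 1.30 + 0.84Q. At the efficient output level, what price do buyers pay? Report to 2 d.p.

Social marginal benefit = demand + MEB = 137.31 - 3.43Q.
Set SMB = MC: 137.31 - 3.43Q = 28.94 + 1.51Q → Q* = 21.9372.
Consumer price on the demand curve at Q*: 136.01 − 4.27×21.9372 = 42.3382.

P = 42.34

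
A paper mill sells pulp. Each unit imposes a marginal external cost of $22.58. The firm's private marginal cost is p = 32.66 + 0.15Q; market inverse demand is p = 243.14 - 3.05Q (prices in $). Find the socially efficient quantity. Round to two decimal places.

Q* = 58.72

Social marginal cost = private MC + MEC = 55.24 + 0.15Q.
Set SMC = demand: 55.24 + 0.15Q = 243.14 - 3.05Q → Q* = 58.7188.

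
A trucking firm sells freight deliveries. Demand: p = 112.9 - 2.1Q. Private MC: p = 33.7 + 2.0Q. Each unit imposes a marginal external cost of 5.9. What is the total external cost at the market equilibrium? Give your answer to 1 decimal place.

Market equilibrium (private): 33.7 + 2.0Q = 112.9 - 2.1Q → Q_m = 19.3171.
Total external cost = MEC × Q_m = 5.9 × 19.3171 = 113.9709.

114.0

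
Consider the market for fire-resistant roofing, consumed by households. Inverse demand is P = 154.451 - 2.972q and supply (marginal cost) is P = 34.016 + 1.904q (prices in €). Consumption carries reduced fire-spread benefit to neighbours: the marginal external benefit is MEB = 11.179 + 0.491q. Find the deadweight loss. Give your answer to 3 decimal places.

Market equilibrium (private): 34.016 + 1.904q = 154.451 - 2.972q → q_m = 24.6995.
Social marginal benefit = demand + MEB = 165.630 - 2.481q.
Set SMB = MC: 165.630 - 2.481q = 34.016 + 1.904q → q* = 30.0146.
Height of the DWL triangle at q_m is SMB(q_m) − MC(q_m) = MEB(q_m) = 23.3065.
DWL = ½ × 5.3151 × 23.3065 = 61.9382.

DWL = €61.938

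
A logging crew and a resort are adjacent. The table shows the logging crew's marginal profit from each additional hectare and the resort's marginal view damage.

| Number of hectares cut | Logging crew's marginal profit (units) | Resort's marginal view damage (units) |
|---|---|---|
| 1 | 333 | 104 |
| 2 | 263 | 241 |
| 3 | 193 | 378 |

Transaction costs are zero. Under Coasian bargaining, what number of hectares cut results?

2

Bargaining reaches the level where marginal profit last exceeds marginal view damage.
That holds through level 2 (263 ≥ 241) but not at 3 (193 < 378).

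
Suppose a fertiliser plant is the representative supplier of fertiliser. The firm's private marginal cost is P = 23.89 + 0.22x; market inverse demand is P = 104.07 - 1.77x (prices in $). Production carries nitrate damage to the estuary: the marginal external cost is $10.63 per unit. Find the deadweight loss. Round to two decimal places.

DWL = $28.39

Market equilibrium (private): 23.89 + 0.22x = 104.07 - 1.77x → x_m = 40.2915.
Social marginal cost = private MC + MEC = 34.52 + 0.22x.
Set SMC = demand: 34.52 + 0.22x = 104.07 - 1.77x → x* = 34.9497.
Height of the DWL triangle at x_m is SMC(x_m) − demand(x_m) = MEC(x_m) = 10.6300.
DWL = ½ × 5.3418 × 10.6300 = 28.3917.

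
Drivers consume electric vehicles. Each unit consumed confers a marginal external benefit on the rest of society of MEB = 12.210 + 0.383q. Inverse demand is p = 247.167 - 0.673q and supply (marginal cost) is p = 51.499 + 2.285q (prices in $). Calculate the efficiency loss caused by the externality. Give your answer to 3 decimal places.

Market equilibrium (private): 51.499 + 2.285q = 247.167 - 0.673q → q_m = 66.1487.
Social marginal benefit = demand + MEB = 259.377 - 0.290q.
Set SMB = MC: 259.377 - 0.290q = 51.499 + 2.285q → q* = 80.7293.
The loss is the area between SMB and MC from q* to q_m; with linear curves that's a triangle of height MEB(q_m).
DWL = ½ × 14.5806 × 37.5450 = 273.7143.

DWL = $273.714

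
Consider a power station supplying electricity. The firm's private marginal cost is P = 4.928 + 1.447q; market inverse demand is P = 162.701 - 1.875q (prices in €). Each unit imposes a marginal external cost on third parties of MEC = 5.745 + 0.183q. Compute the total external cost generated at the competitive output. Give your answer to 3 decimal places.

€479.239

Market equilibrium (private): 4.928 + 1.447q = 162.701 - 1.875q → q_m = 47.4934.
Total external cost = ∫₀^{q_m} (5.745 + 0.183q) dq = 5.745×47.4934 + ½×0.183×47.4934² = 479.2391.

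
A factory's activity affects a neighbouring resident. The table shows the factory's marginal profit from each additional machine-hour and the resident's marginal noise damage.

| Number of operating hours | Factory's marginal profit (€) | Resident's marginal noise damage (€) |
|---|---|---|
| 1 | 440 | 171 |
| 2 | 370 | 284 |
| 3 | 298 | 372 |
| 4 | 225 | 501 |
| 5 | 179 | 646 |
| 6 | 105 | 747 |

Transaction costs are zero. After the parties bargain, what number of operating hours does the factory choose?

2

Bargaining reaches the level where marginal profit last exceeds marginal noise damage.
That holds through level 2 (370 ≥ 284) but not at 3 (298 < 372).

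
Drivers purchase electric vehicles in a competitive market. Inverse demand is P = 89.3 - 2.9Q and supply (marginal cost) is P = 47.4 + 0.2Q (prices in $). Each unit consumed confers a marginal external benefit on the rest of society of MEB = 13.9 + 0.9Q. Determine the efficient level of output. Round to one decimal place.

Social marginal benefit = demand + MEB = 103.2 - 2.0Q.
Set SMB = MC: 103.2 - 2.0Q = 47.4 + 0.2Q → Q* = 25.3636.

Q* = 25.4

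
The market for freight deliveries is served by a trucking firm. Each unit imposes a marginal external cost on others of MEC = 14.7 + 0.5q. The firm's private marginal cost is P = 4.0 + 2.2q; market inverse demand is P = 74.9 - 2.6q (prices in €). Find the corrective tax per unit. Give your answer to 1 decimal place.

Social marginal cost = private MC + MEC = 18.7 + 2.7q.
Set SMC = demand: 18.7 + 2.7q = 74.9 - 2.6q → q* = 10.6038.
The Pigouvian tax equals MEC at q*: 14.7 + 0.5×10.6038 = 20.0019.

tax = €20.0 per unit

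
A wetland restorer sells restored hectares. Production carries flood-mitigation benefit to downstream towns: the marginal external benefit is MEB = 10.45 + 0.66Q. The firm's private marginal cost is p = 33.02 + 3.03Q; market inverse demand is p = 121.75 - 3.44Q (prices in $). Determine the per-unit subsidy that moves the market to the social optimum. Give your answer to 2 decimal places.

Social marginal cost = private MC − MEB = 22.57 + 2.37Q.
Set SMC = demand: 22.57 + 2.37Q = 121.75 - 3.44Q → Q* = 17.0706.
The Pigouvian subsidy equals MEB at Q*: 10.45 + 0.66×17.0706 = 21.7166.

subsidy = $21.72 per unit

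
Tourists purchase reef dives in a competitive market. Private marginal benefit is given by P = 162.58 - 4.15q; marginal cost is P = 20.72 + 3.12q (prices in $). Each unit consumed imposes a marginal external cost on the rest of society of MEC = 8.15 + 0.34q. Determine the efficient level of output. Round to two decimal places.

Social marginal benefit = demand − MEC = 154.43 - 4.49q.
Set SMB = MC: 154.43 - 4.49q = 20.72 + 3.12q → q* = 17.5703.

q* = 17.57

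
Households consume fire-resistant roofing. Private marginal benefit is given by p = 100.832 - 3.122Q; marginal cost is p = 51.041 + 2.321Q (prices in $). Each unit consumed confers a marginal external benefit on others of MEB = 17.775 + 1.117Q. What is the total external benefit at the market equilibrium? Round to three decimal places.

Market equilibrium (private): 51.041 + 2.321Q = 100.832 - 3.122Q → Q_m = 9.1477.
Total external benefit = ∫₀^{Q_m} (17.775 + 1.117Q) dQ = 17.775×9.1477 + ½×1.117×9.1477² = 209.3359.

$209.336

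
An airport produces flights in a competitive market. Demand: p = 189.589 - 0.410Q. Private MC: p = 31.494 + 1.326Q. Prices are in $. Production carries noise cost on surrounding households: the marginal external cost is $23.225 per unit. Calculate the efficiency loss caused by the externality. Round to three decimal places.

Market equilibrium (private): 31.494 + 1.326Q = 189.589 - 0.410Q → Q_m = 91.0685.
Social marginal cost = private MC + MEC = 54.719 + 1.326Q.
Set SMC = demand: 54.719 + 1.326Q = 189.589 - 0.410Q → Q* = 77.6901.
The loss is the area between SMC and demand from Q* to Q_m; with linear curves that's a triangle of height MEC(Q_m).
DWL = ½ × 13.3784 × 23.2250 = 155.3567.

DWL = $155.357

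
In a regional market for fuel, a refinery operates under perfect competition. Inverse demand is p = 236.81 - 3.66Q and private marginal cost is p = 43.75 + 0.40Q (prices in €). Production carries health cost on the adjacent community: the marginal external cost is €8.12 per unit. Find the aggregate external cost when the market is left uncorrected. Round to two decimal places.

€386.12

Market equilibrium (private): 43.75 + 0.40Q = 236.81 - 3.66Q → Q_m = 47.5517.
Total external cost = MEC × Q_m = 8.12 × 47.5517 = 386.1198.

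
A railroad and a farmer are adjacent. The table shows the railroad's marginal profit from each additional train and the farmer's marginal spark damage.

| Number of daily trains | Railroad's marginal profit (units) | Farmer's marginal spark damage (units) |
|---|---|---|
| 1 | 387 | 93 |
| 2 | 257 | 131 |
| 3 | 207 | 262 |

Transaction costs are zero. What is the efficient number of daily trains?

Bargaining reaches the level where marginal profit last exceeds marginal spark damage.
That holds through level 2 (257 ≥ 131) but not at 3 (207 < 262).

2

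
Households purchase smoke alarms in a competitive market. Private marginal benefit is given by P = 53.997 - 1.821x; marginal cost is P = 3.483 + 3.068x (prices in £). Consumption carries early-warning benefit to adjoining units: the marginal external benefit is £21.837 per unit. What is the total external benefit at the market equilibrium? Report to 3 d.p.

Market equilibrium (private): 3.483 + 3.068x = 53.997 - 1.821x → x_m = 10.3322.
Total external benefit = MEB × x_m = 21.837 × 10.3322 = 225.6243.

£225.624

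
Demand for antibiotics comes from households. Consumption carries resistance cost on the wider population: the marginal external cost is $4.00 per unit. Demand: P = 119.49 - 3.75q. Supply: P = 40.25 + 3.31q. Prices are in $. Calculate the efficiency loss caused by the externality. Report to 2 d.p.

DWL = $1.13

Market equilibrium (private): 40.25 + 3.31q = 119.49 - 3.75q → q_m = 11.2238.
Social marginal benefit = demand − MEC = 115.49 - 3.75q.
Set SMB = MC: 115.49 - 3.75q = 40.25 + 3.31q → q* = 10.6572.
Height of the DWL triangle at q_m is MC(q_m) − SMB(q_m) = MEC(q_m) = 4.0000.
DWL = ½ × 0.5666 × 4.0000 = 1.1332.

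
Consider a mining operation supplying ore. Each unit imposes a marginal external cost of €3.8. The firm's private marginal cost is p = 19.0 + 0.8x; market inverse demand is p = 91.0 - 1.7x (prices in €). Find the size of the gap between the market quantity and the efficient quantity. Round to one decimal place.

Market equilibrium (private): 19.0 + 0.8x = 91.0 - 1.7x → x_m = 28.8000.
Social marginal cost = private MC + MEC = 22.8 + 0.8x.
Set SMC = demand: 22.8 + 0.8x = 91.0 - 1.7x → x* = 27.2800.
Gap = |28.8000 − 27.2800| = 1.5200.

1.5 units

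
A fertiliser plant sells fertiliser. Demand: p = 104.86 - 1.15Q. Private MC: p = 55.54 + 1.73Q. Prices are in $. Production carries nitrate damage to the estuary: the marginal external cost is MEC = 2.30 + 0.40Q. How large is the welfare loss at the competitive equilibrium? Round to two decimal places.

DWL = $12.76

Market equilibrium (private): 55.54 + 1.73Q = 104.86 - 1.15Q → Q_m = 17.1250.
Social marginal cost = private MC + MEC = 57.84 + 2.13Q.
Set SMC = demand: 57.84 + 2.13Q = 104.86 - 1.15Q → Q* = 14.3354.
The loss is the area between SMC and demand from Q* to Q_m; with linear curves that's a triangle of height MEC(Q_m).
DWL = ½ × 2.7896 × 9.1500 = 12.7624.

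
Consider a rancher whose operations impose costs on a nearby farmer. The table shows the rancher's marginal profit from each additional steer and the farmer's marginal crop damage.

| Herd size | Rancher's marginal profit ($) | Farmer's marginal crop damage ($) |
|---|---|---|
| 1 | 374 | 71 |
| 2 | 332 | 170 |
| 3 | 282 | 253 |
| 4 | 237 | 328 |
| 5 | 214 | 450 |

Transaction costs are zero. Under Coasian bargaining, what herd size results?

Bargaining reaches the level where marginal profit last exceeds marginal crop damage.
That holds through level 3 (282 ≥ 253) but not at 4 (237 < 328).

3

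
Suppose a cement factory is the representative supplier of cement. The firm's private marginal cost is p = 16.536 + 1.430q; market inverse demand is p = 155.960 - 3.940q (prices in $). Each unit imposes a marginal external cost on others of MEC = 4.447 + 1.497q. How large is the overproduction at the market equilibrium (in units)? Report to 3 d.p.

Market equilibrium (private): 16.536 + 1.430q = 155.960 - 3.940q → q_m = 25.9635.
Social marginal cost = private MC + MEC = 20.983 + 2.927q.
Set SMC = demand: 20.983 + 2.927q = 155.960 - 3.940q → q* = 19.6559.
Gap = |25.9635 − 19.6559| = 6.3076.

6.308 units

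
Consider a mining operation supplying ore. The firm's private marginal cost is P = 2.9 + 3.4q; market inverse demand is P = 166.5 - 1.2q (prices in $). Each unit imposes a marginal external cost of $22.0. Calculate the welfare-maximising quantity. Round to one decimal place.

q* = 30.8

Social marginal cost = private MC + MEC = 24.9 + 3.4q.
Set SMC = demand: 24.9 + 3.4q = 166.5 - 1.2q → q* = 30.7826.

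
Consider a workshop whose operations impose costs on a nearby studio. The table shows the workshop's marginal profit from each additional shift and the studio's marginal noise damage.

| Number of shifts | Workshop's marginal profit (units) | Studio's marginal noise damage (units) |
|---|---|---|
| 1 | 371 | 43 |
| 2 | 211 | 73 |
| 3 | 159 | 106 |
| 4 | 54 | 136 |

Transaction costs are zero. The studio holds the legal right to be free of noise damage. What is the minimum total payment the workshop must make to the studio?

222

Efficient level: marginal profit ≥ marginal noise damage through level 3, so k* = 3.
With the studio holding the right, the workshop must at least compensate total damage at k*: 43 + 73 + 106 = 222.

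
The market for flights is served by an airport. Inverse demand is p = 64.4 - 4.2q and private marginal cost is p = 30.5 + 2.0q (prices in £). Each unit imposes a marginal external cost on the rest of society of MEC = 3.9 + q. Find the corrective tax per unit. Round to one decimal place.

Social marginal cost = private MC + MEC = 34.4 + 3.0q.
Set SMC = demand: 34.4 + 3.0q = 64.4 - 4.2q → q* = 4.1667.
The Pigouvian tax equals MEC at q*: 3.9 + 1.0×4.1667 = 8.0667.

tax = £8.1 per unit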